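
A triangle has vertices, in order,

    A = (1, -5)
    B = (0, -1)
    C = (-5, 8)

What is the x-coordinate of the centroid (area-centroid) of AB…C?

Apply the surveyor's formula. First the cross-terms c_i = x_i·y_{i+1} − x_{i+1}·y_i:
  -1, -5, 17  ⇒  2A = 11, A = 5.5.
Then Σ (x_i + x_{i+1})·c_i = -44, so x̄ = -44 / (6·5.5) = -4/3.

-4/3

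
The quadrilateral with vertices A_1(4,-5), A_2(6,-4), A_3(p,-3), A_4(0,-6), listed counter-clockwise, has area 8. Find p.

Write out the shoelace sum; only the two edges meeting at A_3 involve p:
2·Area = [(6·(-3) − p·(-4)) + (p·(-6) − 0·(-3))] + 38
       = -2·p + 20 = 16
⇒ p = 2.

2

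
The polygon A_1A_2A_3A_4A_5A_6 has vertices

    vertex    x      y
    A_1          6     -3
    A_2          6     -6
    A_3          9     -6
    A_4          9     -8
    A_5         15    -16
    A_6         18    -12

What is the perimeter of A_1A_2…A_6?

38

|A_1A_2| = √((0)² + (-3)²) = √9 = 3
|A_2A_3| = √((3)² + (0)²) = √9 = 3
|A_3A_4| = √((0)² + (-2)²) = √4 = 2
|A_4A_5| = √((6)² + (-8)²) = √100 = 10
|A_5A_6| = √((3)² + (4)²) = √25 = 5
|A_6A_1| = √((-12)² + (9)²) = √225 = 15
Perimeter = 3 + 3 + 2 + 10 + 5 + 15 = 38.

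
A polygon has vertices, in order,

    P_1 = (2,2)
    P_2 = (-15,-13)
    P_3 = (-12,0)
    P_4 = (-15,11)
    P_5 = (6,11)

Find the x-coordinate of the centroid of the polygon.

-463/75

Apply Gauss's area formula. First the cross-terms c_i = x_i·y_{i+1} − x_{i+1}·y_i:
  4, -156, -132, -231, -10  ⇒  2A = -525, A = -262.5.
Then Σ (x_i + x_{i+1})·c_i = 9723, so x̄ = 9723 / (6·(-262.5)) = -463/75.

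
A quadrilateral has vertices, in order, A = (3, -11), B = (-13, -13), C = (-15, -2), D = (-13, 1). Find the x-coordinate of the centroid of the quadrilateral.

-25/3

Apply the shoelace formula. First the cross-terms c_i = x_i·y_{i+1} − x_{i+1}·y_i:
  -182, -169, -41, 140  ⇒  2A = -252, A = -126.
Then Σ (x_i + x_{i+1})·c_i = 6300, so x̄ = 6300 / (6·(-126)) = -25/3.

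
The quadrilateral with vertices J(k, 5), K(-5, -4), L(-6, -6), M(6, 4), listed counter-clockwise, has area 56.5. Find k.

-5

Write out the shoelace sum; only the two edges meeting at J involve k:
2·Area = [(6·5 − k·4) + (k·(-4) − (-5)·5)] + 18
       = -8·k + 73 = 113
⇒ k = -5.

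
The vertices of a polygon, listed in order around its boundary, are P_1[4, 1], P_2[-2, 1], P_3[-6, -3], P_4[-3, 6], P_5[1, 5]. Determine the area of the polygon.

33.5

Apply the shoelace (surveyor's) formula: 2A = Σ (x_i·y_{i+1} − x_{i+1}·y_i), indices taken mod 5.
Σ = (6) + (12) + (-45) + (-21) + (-19) = -67
Area = |Σ|/2 = 33.5.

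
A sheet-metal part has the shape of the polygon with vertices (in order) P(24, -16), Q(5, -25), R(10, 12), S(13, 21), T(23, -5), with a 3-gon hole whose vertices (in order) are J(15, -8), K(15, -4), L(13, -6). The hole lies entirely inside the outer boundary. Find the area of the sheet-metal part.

Outer boundary:
Apply the surveyor's formula: 2A = Σ (x_i·y_{i+1} − x_{i+1}·y_i), indices taken mod 5.
P→Q: (24)(-25) − (5)(-16) = -520
Q→R: (5)(12) − (10)(-25) = 310
R→S: (10)(21) − (13)(12) = 54
S→T: (13)(-5) − (23)(21) = -548
T→P: (23)(-16) − (24)(-5) = -248
Σ = -952
Area = |Σ|/2 = 476.
Hole:
J→K: (15)(-4) − (15)(-8) = 60
K→L: (15)(-6) − (13)(-4) = -38
L→J: (13)(-8) − (15)(-6) = -14
Σ = 8
Area = |Σ|/2 = 4.
Net area = 476 − 4 = 472.

472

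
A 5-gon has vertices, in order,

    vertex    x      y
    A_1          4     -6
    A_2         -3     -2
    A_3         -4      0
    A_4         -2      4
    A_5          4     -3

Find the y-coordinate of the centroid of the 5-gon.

Apply the surveyor's formula. First the cross-terms c_i = x_i·y_{i+1} − x_{i+1}·y_i:
  -26, -8, -16, -10, -12  ⇒  2A = -72, A = -36.
Then Σ (y_i + y_{i+1})·c_i = 258, so ȳ = 258 / (6·(-36)) = -43/36.

-43/36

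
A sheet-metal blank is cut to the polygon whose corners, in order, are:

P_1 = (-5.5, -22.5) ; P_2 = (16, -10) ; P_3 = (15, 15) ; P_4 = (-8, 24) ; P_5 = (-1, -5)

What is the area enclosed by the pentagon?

672

P_1→P_2: (-5.5)(-10) − (16)(-22.5) = 415
P_2→P_3: (16)(15) − (15)(-10) = 390
P_3→P_4: (15)(24) − (-8)(15) = 480
P_4→P_5: (-8)(-5) − (-1)(24) = 64
P_5→P_1: (-1)(-22.5) − (-5.5)(-5) = -5
Σ = 1344
Area = |Σ|/2 = 672.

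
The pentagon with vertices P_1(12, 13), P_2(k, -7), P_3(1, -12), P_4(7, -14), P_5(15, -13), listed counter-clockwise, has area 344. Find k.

-9

Write out the shoelace sum; only the two edges meeting at P_2 involve k:
2·Area = [(12·(-7) − k·13) + (k·(-12) − 1·(-7))] + 540
       = -25·k + 463 = 688
⇒ k = -9.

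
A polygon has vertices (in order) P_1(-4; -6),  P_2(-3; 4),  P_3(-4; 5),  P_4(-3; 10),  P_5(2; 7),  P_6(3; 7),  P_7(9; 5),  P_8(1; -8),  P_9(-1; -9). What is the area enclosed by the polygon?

Apply the surveyor's formula: 2A = Σ (x_i·y_{i+1} − x_{i+1}·y_i), indices taken mod 9.
Σ = (-34) + (1) + (-25) + (-41) + (-7) + (-48) + (-77) + (-17) + (-30) = -278
Area = |Σ|/2 = 139.

139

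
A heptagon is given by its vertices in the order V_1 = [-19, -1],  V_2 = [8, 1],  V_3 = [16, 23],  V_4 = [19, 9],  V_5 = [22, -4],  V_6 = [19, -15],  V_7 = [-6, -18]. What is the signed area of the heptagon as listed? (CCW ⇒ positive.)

Apply the surveyor's formula: 2A = Σ (x_i·y_{i+1} − x_{i+1}·y_i), indices taken mod 7.
V_1→V_2: (-19)(1) − (8)(-1) = -11
V_2→V_3: (8)(23) − (16)(1) = 168
V_3→V_4: (16)(9) − (19)(23) = -293
V_4→V_5: (19)(-4) − (22)(9) = -274
V_5→V_6: (22)(-15) − (19)(-4) = -254
V_6→V_7: (19)(-18) − (-6)(-15) = -432
V_7→V_1: (-6)(-1) − (-19)(-18) = -336
Σ = -1432
Signed area = Σ/2 = -716 (negative ⇒ clockwise traversal).

-716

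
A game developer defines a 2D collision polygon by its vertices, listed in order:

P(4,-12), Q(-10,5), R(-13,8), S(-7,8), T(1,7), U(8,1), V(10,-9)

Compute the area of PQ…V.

Cross-terms: -100, -15, -48, -57, -55, -82, -84  ⇒  Σ = -441
Area = |Σ|/2 = 220.5.

220.5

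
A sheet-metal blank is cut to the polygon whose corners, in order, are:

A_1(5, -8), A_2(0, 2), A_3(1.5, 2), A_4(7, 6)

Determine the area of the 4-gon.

A_1→A_2: (5)(2) − (0)(-8) = 10
A_2→A_3: (0)(2) − (1.5)(2) = -3
A_3→A_4: (1.5)(6) − (7)(2) = -5
A_4→A_1: (7)(-8) − (5)(6) = -86
Σ = -84
Area = |Σ|/2 = 42.

42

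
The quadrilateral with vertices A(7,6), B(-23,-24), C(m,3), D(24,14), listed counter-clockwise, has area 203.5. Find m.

14

The doubled signed area Σ (x_i y_{i+1} − x_{i+1} y_i) is linear in m.
With m=0 it equals -125; the coefficient of m is 38 (from the two edges through C).
So 38·m + -125 = 2·203.5 = 407 ⇒ m = 14.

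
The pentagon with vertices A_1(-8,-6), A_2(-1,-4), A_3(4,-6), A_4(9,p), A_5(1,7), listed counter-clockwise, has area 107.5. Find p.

0

Write out the shoelace sum; only the two edges meeting at A_4 involve p:
2·Area = [(4·p − 9·(-6)) + (9·7 − 1·p)] + 98
       = 3·p + 215 = 215
⇒ p = 0.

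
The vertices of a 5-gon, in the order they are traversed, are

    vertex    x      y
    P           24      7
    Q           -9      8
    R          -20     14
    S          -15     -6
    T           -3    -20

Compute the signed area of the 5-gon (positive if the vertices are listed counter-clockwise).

Apply the surveyor's formula: 2A = Σ (x_i·y_{i+1} − x_{i+1}·y_i), indices taken mod 5.
Σ = (255) + (34) + (330) + (282) + (459) = 1360
Signed area = Σ/2 = 680 (positive ⇒ counter-clockwise traversal).

680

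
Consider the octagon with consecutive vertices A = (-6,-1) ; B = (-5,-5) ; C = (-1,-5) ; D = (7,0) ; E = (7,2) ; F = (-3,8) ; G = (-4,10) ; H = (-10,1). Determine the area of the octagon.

Apply the surveyor's formula: 2A = Σ (x_i·y_{i+1} − x_{i+1}·y_i), indices taken mod 8.
A→B: (-6)(-5) − (-5)(-1) = 25
B→C: (-5)(-5) − (-1)(-5) = 20
C→D: (-1)(0) − (7)(-5) = 35
D→E: (7)(2) − (7)(0) = 14
E→F: (7)(8) − (-3)(2) = 62
F→G: (-3)(10) − (-4)(8) = 2
G→H: (-4)(1) − (-10)(10) = 96
H→A: (-10)(-1) − (-6)(1) = 16
Σ = 270
Area = |Σ|/2 = 135.

135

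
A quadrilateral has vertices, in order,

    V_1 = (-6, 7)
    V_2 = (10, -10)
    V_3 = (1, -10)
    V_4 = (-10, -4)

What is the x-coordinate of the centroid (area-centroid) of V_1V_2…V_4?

Apply Gauss's area formula. First the cross-terms c_i = x_i·y_{i+1} − x_{i+1}·y_i:
  -10, -90, -104, -94  ⇒  2A = -298, A = -149.
Then Σ (x_i + x_{i+1})·c_i = 1410, so x̄ = 1410 / (6·(-149)) = -235/149.

-235/149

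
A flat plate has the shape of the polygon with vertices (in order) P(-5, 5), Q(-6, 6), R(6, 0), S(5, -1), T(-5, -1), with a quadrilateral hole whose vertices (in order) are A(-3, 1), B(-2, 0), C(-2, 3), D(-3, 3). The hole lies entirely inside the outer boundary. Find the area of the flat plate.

Outer boundary:
P→Q: (-5)(6) − (-6)(5) = 0
Q→R: (-6)(0) − (6)(6) = -36
R→S: (6)(-1) − (5)(0) = -6
S→T: (5)(-1) − (-5)(-1) = -10
T→P: (-5)(5) − (-5)(-1) = -30
Σ = -82
Area = |Σ|/2 = 41.
Hole:
Cross-terms: 2, -6, 3, 6  ⇒  Σ = 5
Area = |Σ|/2 = 2.5.
Net area = 41 − 2.5 = 38.5.

38.5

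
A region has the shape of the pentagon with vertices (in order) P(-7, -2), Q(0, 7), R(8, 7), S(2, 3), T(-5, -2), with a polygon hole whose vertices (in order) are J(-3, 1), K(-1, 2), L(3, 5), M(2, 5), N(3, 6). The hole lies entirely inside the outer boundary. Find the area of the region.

40.5

Outer boundary:
Σ = (-49) + (-56) + (10) + (11) + (-4) = -88
Area = |Σ|/2 = 44.
Hole:
J→K: (-3)(2) − (-1)(1) = -5
K→L: (-1)(5) − (3)(2) = -11
L→M: (3)(5) − (2)(5) = 5
M→N: (2)(6) − (3)(5) = -3
N→J: (3)(1) − (-3)(6) = 21
Σ = 7
Area = |Σ|/2 = 3.5.
Net area = 44 − 3.5 = 40.5.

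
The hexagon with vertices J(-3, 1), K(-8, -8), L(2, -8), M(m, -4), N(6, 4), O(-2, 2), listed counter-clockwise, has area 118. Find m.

7

The doubled signed area Σ (x_i y_{i+1} − x_{i+1} y_i) is linear in m.
With m=0 it equals 152; the coefficient of m is 12 (from the two edges through M).
So 12·m + 152 = 2·118 = 236 ⇒ m = 7.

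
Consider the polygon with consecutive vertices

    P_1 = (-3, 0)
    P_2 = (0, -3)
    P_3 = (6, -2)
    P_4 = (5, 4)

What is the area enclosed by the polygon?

Cross-terms: 9, 18, 34, 12  ⇒  Σ = 73
Area = |Σ|/2 = 36.5.

36.5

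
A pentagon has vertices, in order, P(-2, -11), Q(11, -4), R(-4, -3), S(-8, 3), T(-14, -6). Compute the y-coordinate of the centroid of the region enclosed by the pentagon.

Apply Gauss's area formula. First the cross-terms c_i = x_i·y_{i+1} − x_{i+1}·y_i:
  129, -49, -36, 90, 142  ⇒  2A = 276, A = 138.
Then Σ (y_i + y_{i+1})·c_i = -4276, so ȳ = -4276 / (6·138) = -1069/207.

-1069/207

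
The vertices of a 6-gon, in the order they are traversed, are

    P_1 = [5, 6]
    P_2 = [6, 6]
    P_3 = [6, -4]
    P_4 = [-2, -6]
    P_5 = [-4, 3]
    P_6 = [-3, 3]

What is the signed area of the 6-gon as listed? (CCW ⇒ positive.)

Apply the shoelace formula: 2A = Σ (x_i·y_{i+1} − x_{i+1}·y_i), indices taken mod 6.
P_1→P_2: (5)(6) − (6)(6) = -6
P_2→P_3: (6)(-4) − (6)(6) = -60
P_3→P_4: (6)(-6) − (-2)(-4) = -44
P_4→P_5: (-2)(3) − (-4)(-6) = -30
P_5→P_6: (-4)(3) − (-3)(3) = -3
P_6→P_1: (-3)(6) − (5)(3) = -33
Σ = -176
Signed area = Σ/2 = -88 (negative ⇒ clockwise traversal).

-88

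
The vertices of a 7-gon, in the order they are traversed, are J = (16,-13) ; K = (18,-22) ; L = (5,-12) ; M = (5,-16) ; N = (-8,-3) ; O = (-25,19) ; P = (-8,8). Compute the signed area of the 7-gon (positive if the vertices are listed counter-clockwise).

-343

Apply the shoelace (surveyor's) formula: 2A = Σ (x_i·y_{i+1} − x_{i+1}·y_i), indices taken mod 7.
Σ = (-118) + (-106) + (-20) + (-143) + (-227) + (-48) + (-24) = -686
Signed area = Σ/2 = -343 (negative ⇒ clockwise traversal).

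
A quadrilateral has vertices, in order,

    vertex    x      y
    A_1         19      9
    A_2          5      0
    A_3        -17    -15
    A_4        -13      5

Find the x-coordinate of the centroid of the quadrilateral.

Apply Gauss's area formula. First the cross-terms c_i = x_i·y_{i+1} − x_{i+1}·y_i:
  -45, -75, -280, -212  ⇒  2A = -612, A = -306.
Then Σ (x_i + x_{i+1})·c_i = 6948, so x̄ = 6948 / (6·(-306)) = -193/51.

-193/51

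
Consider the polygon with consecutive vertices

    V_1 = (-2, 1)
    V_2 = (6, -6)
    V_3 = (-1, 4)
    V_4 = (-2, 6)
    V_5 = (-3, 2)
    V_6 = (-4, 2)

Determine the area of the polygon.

21

Cross-terms: 6, 18, 2, 14, 2, 0  ⇒  Σ = 42
Area = |Σ|/2 = 21.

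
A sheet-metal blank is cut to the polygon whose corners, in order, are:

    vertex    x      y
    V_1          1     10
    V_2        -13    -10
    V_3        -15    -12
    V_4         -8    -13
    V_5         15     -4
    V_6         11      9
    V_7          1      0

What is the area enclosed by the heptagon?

Apply the shoelace formula: 2A = Σ (x_i·y_{i+1} − x_{i+1}·y_i), indices taken mod 7.
Cross-terms: 120, 6, 99, 227, 179, -9, 10  ⇒  Σ = 632
Area = |Σ|/2 = 316.

316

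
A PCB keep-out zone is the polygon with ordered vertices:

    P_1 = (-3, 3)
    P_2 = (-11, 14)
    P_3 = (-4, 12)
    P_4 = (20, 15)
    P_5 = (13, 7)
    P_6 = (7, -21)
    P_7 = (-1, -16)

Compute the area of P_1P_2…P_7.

473

Apply Gauss's area formula: 2A = Σ (x_i·y_{i+1} − x_{i+1}·y_i), indices taken mod 7.
P_1→P_2: (-3)(14) − (-11)(3) = -9
P_2→P_3: (-11)(12) − (-4)(14) = -76
P_3→P_4: (-4)(15) − (20)(12) = -300
P_4→P_5: (20)(7) − (13)(15) = -55
P_5→P_6: (13)(-21) − (7)(7) = -322
P_6→P_7: (7)(-16) − (-1)(-21) = -133
P_7→P_1: (-1)(3) − (-3)(-16) = -51
Σ = -946
Area = |Σ|/2 = 473.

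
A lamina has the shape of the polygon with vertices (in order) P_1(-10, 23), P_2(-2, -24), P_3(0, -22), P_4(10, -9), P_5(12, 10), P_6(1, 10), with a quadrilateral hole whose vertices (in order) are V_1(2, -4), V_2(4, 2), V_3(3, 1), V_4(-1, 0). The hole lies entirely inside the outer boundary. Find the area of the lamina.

Outer boundary:
Cross-terms: 286, 44, 220, 208, 110, 123  ⇒  Σ = 991
Area = |Σ|/2 = 495.5.
Hole:
Cross-terms: 20, -2, 1, 4  ⇒  Σ = 23
Area = |Σ|/2 = 11.5.
Net area = 495.5 − 11.5 = 484.

484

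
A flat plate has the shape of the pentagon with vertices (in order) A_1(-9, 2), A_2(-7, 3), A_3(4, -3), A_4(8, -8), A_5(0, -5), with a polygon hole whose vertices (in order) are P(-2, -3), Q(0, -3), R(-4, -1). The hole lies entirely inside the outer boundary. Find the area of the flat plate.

46.5

Outer boundary:
Apply the shoelace (surveyor's) formula: 2A = Σ (x_i·y_{i+1} − x_{i+1}·y_i), indices taken mod 5.
Σ = (-13) + (9) + (-8) + (-40) + (-45) = -97
Area = |Σ|/2 = 48.5.
Hole:
P→Q: (-2)(-3) − (0)(-3) = 6
Q→R: (0)(-1) − (-4)(-3) = -12
R→P: (-4)(-3) − (-2)(-1) = 10
Σ = 4
Area = |Σ|/2 = 2.
Net area = 48.5 − 2 = 46.5.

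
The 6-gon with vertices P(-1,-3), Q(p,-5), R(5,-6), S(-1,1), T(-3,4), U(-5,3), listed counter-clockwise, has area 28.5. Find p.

Write out the shoelace sum; only the two edges meeting at Q involve p:
2·Area = [((-1)·(-5) − p·(-3)) + (p·(-6) − 5·(-5))] + 27
       = -3·p + 57 = 57
⇒ p = 0.

0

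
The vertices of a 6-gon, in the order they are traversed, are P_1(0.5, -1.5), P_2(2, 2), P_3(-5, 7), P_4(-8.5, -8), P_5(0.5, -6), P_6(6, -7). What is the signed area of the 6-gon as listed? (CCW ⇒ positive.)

P_1→P_2: (0.5)(2) − (2)(-1.5) = 4
P_2→P_3: (2)(7) − (-5)(2) = 24
P_3→P_4: (-5)(-8) − (-8.5)(7) = 99.5
P_4→P_5: (-8.5)(-6) − (0.5)(-8) = 55
P_5→P_6: (0.5)(-7) − (6)(-6) = 32.5
P_6→P_1: (6)(-1.5) − (0.5)(-7) = -5.5
Σ = 209.5
Signed area = Σ/2 = 104.75 (positive ⇒ counter-clockwise traversal).

104.75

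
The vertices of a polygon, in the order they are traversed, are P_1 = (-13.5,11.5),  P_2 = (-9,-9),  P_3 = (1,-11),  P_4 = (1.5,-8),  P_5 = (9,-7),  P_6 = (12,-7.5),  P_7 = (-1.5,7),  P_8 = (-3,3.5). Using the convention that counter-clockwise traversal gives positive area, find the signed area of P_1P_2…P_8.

260.375

Apply the shoelace (surveyor's) formula: 2A = Σ (x_i·y_{i+1} − x_{i+1}·y_i), indices taken mod 8.
P_1→P_2: (-13.5)(-9) − (-9)(11.5) = 225
P_2→P_3: (-9)(-11) − (1)(-9) = 108
P_3→P_4: (1)(-8) − (1.5)(-11) = 8.5
P_4→P_5: (1.5)(-7) − (9)(-8) = 61.5
P_5→P_6: (9)(-7.5) − (12)(-7) = 16.5
P_6→P_7: (12)(7) − (-1.5)(-7.5) = 72.75
P_7→P_8: (-1.5)(3.5) − (-3)(7) = 15.75
P_8→P_1: (-3)(11.5) − (-13.5)(3.5) = 12.75
Σ = 520.75
Signed area = Σ/2 = 260.375 (positive ⇒ counter-clockwise traversal).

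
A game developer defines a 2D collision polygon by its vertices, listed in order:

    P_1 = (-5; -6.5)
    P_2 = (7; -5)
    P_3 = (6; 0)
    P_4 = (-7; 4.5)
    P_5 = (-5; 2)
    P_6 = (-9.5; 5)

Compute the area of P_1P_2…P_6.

Apply the shoelace (surveyor's) formula: 2A = Σ (x_i·y_{i+1} − x_{i+1}·y_i), indices taken mod 6.
Σ = (70.5) + (30) + (27) + (8.5) + (-6) + (86.75) = 216.75
Area = |Σ|/2 = 108.375.

108.375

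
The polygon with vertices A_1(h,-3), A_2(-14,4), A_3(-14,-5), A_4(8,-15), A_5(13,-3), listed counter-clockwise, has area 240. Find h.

Write out the shoelace sum; only the two edges meeting at A_1 involve h:
2·Area = [(13·(-3) − h·(-3)) + (h·4 − (-14)·(-3))] + 547
       = 7·h + 466 = 480
⇒ h = 2.

2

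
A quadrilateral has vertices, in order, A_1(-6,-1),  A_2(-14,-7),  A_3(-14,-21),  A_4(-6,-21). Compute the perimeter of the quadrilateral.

52

|A_1A_2| = √((-8)² + (-6)²) = √100 = 10
|A_2A_3| = √((0)² + (-14)²) = √196 = 14
|A_3A_4| = √((8)² + (0)²) = √64 = 8
|A_4A_1| = √((0)² + (20)²) = √400 = 20
Perimeter = 10 + 14 + 8 + 20 = 52.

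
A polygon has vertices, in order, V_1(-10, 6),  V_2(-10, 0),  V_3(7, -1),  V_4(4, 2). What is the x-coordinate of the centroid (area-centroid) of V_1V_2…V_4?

-36/11

Apply Gauss's area formula. First the cross-terms c_i = x_i·y_{i+1} − x_{i+1}·y_i:
  60, 10, 18, 44  ⇒  2A = 132, A = 66.
Then Σ (x_i + x_{i+1})·c_i = -1296, so x̄ = -1296 / (6·66) = -36/11.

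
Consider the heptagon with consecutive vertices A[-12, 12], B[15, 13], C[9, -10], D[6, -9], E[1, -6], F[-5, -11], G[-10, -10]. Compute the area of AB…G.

496

Apply the shoelace formula: 2A = Σ (x_i·y_{i+1} − x_{i+1}·y_i), indices taken mod 7.
Σ = (-336) + (-267) + (-21) + (-27) + (-41) + (-60) + (-240) = -992
Area = |Σ|/2 = 496.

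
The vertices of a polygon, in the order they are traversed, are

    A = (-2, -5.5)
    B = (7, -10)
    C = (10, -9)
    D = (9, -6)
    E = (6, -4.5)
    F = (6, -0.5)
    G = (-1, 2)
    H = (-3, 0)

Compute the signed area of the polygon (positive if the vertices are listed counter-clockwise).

85

Cross-terms: 58.5, 37, 21, -4.5, 24, 11.5, 6, 16.5  ⇒  Σ = 170
Signed area = Σ/2 = 85 (positive ⇒ counter-clockwise traversal).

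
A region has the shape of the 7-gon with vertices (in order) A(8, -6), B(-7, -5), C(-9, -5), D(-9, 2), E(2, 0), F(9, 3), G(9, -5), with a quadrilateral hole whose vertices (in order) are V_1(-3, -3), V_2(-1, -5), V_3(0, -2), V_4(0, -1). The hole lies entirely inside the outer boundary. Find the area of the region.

114

Outer boundary:
Apply the shoelace (surveyor's) formula: 2A = Σ (x_i·y_{i+1} − x_{i+1}·y_i), indices taken mod 7.
Σ = (-82) + (-10) + (-63) + (-4) + (6) + (-72) + (-14) = -239
Area = |Σ|/2 = 119.5.
Hole:
Σ = (12) + (2) + (0) + (-3) = 11
Area = |Σ|/2 = 5.5.
Net area = 119.5 − 5.5 = 114.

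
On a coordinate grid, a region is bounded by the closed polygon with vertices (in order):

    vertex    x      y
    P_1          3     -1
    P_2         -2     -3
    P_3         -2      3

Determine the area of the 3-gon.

15

Apply the surveyor's formula: 2A = Σ (x_i·y_{i+1} − x_{i+1}·y_i), indices taken mod 3.
Σ = (-11) + (-12) + (-7) = -30
Area = |Σ|/2 = 15.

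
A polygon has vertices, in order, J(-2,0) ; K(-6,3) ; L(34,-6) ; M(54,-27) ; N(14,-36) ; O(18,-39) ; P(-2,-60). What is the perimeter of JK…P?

210

|JK| = √((-4)² + (3)²) = √25 = 5
|KL| = √((40)² + (-9)²) = √1681 = 41
|LM| = √((20)² + (-21)²) = √841 = 29
|MN| = √((-40)² + (-9)²) = √1681 = 41
|NO| = √((4)² + (-3)²) = √25 = 5
|OP| = √((-20)² + (-21)²) = √841 = 29
|PJ| = √((0)² + (60)²) = √3600 = 60
Perimeter = 5 + 41 + 29 + 41 + 5 + 29 + 60 = 210.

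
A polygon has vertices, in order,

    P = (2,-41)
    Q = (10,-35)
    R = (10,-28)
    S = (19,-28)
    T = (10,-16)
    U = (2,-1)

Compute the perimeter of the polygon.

98

|PQ| = √((8)² + (6)²) = √100 = 10
|QR| = √((0)² + (7)²) = √49 = 7
|RS| = √((9)² + (0)²) = √81 = 9
|ST| = √((-9)² + (12)²) = √225 = 15
|TU| = √((-8)² + (15)²) = √289 = 17
|UP| = √((0)² + (-40)²) = √1600 = 40
Perimeter = 10 + 7 + 9 + 15 + 17 + 40 = 98.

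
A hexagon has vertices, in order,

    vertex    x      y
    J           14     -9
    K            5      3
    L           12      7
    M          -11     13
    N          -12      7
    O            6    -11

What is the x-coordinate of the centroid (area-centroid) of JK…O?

Apply the shoelace (surveyor's) formula. First the cross-terms c_i = x_i·y_{i+1} − x_{i+1}·y_i:
  87, -1, 233, 79, 90, 100  ⇒  2A = 588, A = 294.
Then Σ (x_i + x_{i+1})·c_i = 1512, so x̄ = 1512 / (6·294) = 6/7.

6/7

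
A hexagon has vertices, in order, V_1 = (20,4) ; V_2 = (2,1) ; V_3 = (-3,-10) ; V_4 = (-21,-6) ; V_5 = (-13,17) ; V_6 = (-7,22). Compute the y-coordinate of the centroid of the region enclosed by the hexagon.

Apply the surveyor's formula. First the cross-terms c_i = x_i·y_{i+1} − x_{i+1}·y_i:
  12, -17, -192, -435, -167, -468  ⇒  2A = -1267, A = -633.5.
Then Σ (y_i + y_{i+1})·c_i = -20181, so ȳ = -20181 / (6·(-633.5)) = 961/181.

961/181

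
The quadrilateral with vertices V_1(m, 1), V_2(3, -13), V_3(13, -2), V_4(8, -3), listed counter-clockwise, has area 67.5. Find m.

1

The doubled signed area Σ (x_i y_{i+1} − x_{i+1} y_i) is linear in m.
With m=0 it equals 145; the coefficient of m is -10 (from the two edges through V_1).
So -10·m + 145 = 2·67.5 = 135 ⇒ m = 1.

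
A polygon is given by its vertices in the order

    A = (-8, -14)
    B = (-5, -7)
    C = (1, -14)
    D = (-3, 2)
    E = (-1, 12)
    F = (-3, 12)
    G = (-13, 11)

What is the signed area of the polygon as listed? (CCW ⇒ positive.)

203

A→B: (-8)(-7) − (-5)(-14) = -14
B→C: (-5)(-14) − (1)(-7) = 77
C→D: (1)(2) − (-3)(-14) = -40
D→E: (-3)(12) − (-1)(2) = -34
E→F: (-1)(12) − (-3)(12) = 24
F→G: (-3)(11) − (-13)(12) = 123
G→A: (-13)(-14) − (-8)(11) = 270
Σ = 406
Signed area = Σ/2 = 203 (positive ⇒ counter-clockwise traversal).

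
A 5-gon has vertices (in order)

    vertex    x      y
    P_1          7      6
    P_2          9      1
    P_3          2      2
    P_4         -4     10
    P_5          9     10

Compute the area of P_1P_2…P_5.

74.5

Apply the shoelace formula: 2A = Σ (x_i·y_{i+1} − x_{i+1}·y_i), indices taken mod 5.
Σ = (-47) + (16) + (28) + (-130) + (-16) = -149
Area = |Σ|/2 = 74.5.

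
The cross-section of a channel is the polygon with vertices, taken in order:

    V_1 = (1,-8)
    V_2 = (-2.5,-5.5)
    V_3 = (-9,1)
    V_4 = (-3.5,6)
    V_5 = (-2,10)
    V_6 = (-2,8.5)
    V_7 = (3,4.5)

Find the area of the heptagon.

105.5

Σ = (-25.5) + (-52) + (-50.5) + (-23) + (3) + (-34.5) + (-28.5) = -211
Area = |Σ|/2 = 105.5.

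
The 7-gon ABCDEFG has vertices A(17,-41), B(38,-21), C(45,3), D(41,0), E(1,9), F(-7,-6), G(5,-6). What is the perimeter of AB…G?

166

|AB| = √((21)² + (20)²) = √841 = 29
|BC| = √((7)² + (24)²) = √625 = 25
|CD| = √((-4)² + (-3)²) = √25 = 5
|DE| = √((-40)² + (9)²) = √1681 = 41
|EF| = √((-8)² + (-15)²) = √289 = 17
|FG| = √((12)² + (0)²) = √144 = 12
|GA| = √((12)² + (-35)²) = √1369 = 37
Perimeter = 29 + 25 + 5 + 41 + 17 + 12 + 37 = 166.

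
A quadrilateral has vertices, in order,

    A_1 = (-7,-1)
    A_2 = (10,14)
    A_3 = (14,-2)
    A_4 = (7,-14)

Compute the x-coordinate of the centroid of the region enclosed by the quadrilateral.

1030/197

Apply Gauss's area formula. First the cross-terms c_i = x_i·y_{i+1} − x_{i+1}·y_i:
  -88, -216, -182, -105  ⇒  2A = -591, A = -295.5.
Then Σ (x_i + x_{i+1})·c_i = -9270, so x̄ = -9270 / (6·(-295.5)) = 1030/197.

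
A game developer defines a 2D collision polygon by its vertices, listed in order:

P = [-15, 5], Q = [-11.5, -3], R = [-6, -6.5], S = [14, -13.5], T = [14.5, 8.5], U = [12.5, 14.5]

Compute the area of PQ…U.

Apply the shoelace (surveyor's) formula: 2A = Σ (x_i·y_{i+1} − x_{i+1}·y_i), indices taken mod 6.
Σ = (102.5) + (56.75) + (172) + (314.75) + (104) + (280) = 1030
Area = |Σ|/2 = 515.

515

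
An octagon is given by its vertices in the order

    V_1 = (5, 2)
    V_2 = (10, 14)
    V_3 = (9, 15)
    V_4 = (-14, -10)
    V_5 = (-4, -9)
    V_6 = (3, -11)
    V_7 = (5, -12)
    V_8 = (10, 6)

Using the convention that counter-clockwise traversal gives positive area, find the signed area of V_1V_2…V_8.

Apply Gauss's area formula: 2A = Σ (x_i·y_{i+1} − x_{i+1}·y_i), indices taken mod 8.
V_1→V_2: (5)(14) − (10)(2) = 50
V_2→V_3: (10)(15) − (9)(14) = 24
V_3→V_4: (9)(-10) − (-14)(15) = 120
V_4→V_5: (-14)(-9) − (-4)(-10) = 86
V_5→V_6: (-4)(-11) − (3)(-9) = 71
V_6→V_7: (3)(-12) − (5)(-11) = 19
V_7→V_8: (5)(6) − (10)(-12) = 150
V_8→V_1: (10)(2) − (5)(6) = -10
Σ = 510
Signed area = Σ/2 = 255 (positive ⇒ counter-clockwise traversal).

255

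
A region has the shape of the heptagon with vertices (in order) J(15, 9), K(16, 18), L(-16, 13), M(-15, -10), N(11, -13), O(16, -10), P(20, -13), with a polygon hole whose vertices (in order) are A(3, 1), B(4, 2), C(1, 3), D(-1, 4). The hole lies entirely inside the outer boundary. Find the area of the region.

Outer boundary:
Σ = (126) + (496) + (355) + (305) + (98) + (-8) + (375) = 1747
Area = |Σ|/2 = 873.5.
Hole:
Apply the shoelace (surveyor's) formula: 2A = Σ (x_i·y_{i+1} − x_{i+1}·y_i), indices taken mod 4.
Σ = (2) + (10) + (7) + (-13) = 6
Area = |Σ|/2 = 3.
Net area = 873.5 − 3 = 870.5.

870.5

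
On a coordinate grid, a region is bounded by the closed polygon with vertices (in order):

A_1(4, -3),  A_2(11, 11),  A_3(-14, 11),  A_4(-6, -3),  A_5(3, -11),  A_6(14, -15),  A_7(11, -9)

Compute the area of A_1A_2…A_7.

Apply the shoelace (surveyor's) formula: 2A = Σ (x_i·y_{i+1} − x_{i+1}·y_i), indices taken mod 7.
Σ = (77) + (275) + (108) + (75) + (109) + (39) + (3) = 686
Area = |Σ|/2 = 343.

343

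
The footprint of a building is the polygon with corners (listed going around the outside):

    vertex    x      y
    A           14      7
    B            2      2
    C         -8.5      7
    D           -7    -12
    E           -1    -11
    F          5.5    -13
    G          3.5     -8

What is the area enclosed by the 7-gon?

236.25

Cross-terms: 14, 31, 151, 65, 73.5, 1.5, 136.5  ⇒  Σ = 472.5
Area = |Σ|/2 = 236.25.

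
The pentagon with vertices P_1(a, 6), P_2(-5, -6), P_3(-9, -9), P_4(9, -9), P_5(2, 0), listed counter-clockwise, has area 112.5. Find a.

-2

The doubled signed area Σ (x_i y_{i+1} − x_{i+1} y_i) is linear in a.
With a=0 it equals 213; the coefficient of a is -6 (from the two edges through P_1).
So -6·a + 213 = 2·112.5 = 225 ⇒ a = -2.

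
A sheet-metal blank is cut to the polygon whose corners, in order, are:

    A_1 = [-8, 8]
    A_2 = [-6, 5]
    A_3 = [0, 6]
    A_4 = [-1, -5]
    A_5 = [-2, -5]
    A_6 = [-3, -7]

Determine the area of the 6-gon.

54

Apply the surveyor's formula: 2A = Σ (x_i·y_{i+1} − x_{i+1}·y_i), indices taken mod 6.
Cross-terms: 8, -36, 6, -5, -1, -80  ⇒  Σ = -108
Area = |Σ|/2 = 54.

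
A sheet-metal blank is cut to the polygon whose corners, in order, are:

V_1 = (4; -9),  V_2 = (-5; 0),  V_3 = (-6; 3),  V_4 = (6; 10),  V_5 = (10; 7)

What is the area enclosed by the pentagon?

157

Apply the surveyor's formula: 2A = Σ (x_i·y_{i+1} − x_{i+1}·y_i), indices taken mod 5.
V_1→V_2: (4)(0) − (-5)(-9) = -45
V_2→V_3: (-5)(3) − (-6)(0) = -15
V_3→V_4: (-6)(10) − (6)(3) = -78
V_4→V_5: (6)(7) − (10)(10) = -58
V_5→V_1: (10)(-9) − (4)(7) = -118
Σ = -314
Area = |Σ|/2 = 157.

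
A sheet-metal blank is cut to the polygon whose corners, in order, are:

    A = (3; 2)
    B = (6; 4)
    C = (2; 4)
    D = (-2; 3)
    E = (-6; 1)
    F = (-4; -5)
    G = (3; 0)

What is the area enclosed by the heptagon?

50.5

Cross-terms: 0, 16, 14, 16, 34, 15, 6  ⇒  Σ = 101
Area = |Σ|/2 = 50.5.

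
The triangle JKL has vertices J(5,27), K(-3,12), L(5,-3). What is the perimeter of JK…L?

64

|JK| = √((-8)² + (-15)²) = √289 = 17
|KL| = √((8)² + (-15)²) = √289 = 17
|LJ| = √((0)² + (30)²) = √900 = 30
Perimeter = 17 + 17 + 30 = 64.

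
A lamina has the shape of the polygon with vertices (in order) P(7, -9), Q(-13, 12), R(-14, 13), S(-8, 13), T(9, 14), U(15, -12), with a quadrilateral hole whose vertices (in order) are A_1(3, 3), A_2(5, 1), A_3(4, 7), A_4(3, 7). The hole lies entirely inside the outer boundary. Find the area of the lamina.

348

Outer boundary:
Apply Gauss's area formula: 2A = Σ (x_i·y_{i+1} − x_{i+1}·y_i), indices taken mod 6.
P→Q: (7)(12) − (-13)(-9) = -33
Q→R: (-13)(13) − (-14)(12) = -1
R→S: (-14)(13) − (-8)(13) = -78
S→T: (-8)(14) − (9)(13) = -229
T→U: (9)(-12) − (15)(14) = -318
U→P: (15)(-9) − (7)(-12) = -51
Σ = -710
Area = |Σ|/2 = 355.
Hole:
Σ = (-12) + (31) + (7) + (-12) = 14
Area = |Σ|/2 = 7.
Net area = 355 − 7 = 348.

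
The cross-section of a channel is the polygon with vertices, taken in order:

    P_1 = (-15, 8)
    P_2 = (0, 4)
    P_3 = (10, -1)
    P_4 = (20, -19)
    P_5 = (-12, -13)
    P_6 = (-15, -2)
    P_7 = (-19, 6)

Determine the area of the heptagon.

559.5

Apply the surveyor's formula: 2A = Σ (x_i·y_{i+1} − x_{i+1}·y_i), indices taken mod 7.
Cross-terms: -60, -40, -170, -488, -171, -128, -62  ⇒  Σ = -1119
Area = |Σ|/2 = 559.5.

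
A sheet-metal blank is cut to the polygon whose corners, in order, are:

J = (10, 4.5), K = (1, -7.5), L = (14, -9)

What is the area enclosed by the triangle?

Apply Gauss's area formula: 2A = Σ (x_i·y_{i+1} − x_{i+1}·y_i), indices taken mod 3.
Cross-terms: -79.5, 96, 153  ⇒  Σ = 169.5
Area = |Σ|/2 = 84.75.

84.75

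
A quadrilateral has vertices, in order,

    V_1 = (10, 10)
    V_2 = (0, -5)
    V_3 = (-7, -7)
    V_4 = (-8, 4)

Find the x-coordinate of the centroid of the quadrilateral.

-15/17

Apply Gauss's area formula. First the cross-terms c_i = x_i·y_{i+1} − x_{i+1}·y_i:
  -50, -35, -84, -120  ⇒  2A = -289, A = -144.5.
Then Σ (x_i + x_{i+1})·c_i = 765, so x̄ = 765 / (6·(-144.5)) = -15/17.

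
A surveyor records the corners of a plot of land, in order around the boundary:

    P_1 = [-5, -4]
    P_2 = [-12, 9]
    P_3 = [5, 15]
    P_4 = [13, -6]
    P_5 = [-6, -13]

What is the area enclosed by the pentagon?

394.5

Σ = (-93) + (-225) + (-225) + (-205) + (-41) = -789
Area = |Σ|/2 = 394.5.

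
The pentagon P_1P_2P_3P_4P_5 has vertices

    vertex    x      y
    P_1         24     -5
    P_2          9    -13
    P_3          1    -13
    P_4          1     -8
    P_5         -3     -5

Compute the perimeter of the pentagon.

|P_1P_2| = √((-15)² + (-8)²) = √289 = 17
|P_2P_3| = √((-8)² + (0)²) = √64 = 8
|P_3P_4| = √((0)² + (5)²) = √25 = 5
|P_4P_5| = √((-4)² + (3)²) = √25 = 5
|P_5P_1| = √((27)² + (0)²) = √729 = 27
Perimeter = 17 + 8 + 5 + 5 + 27 = 62.

62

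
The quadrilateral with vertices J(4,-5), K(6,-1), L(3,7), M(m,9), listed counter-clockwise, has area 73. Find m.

-7

Write out the shoelace sum; only the two edges meeting at M involve m:
2·Area = [(3·9 − m·7) + (m·(-5) − 4·9)] + 71
       = -12·m + 62 = 146
⇒ m = -7.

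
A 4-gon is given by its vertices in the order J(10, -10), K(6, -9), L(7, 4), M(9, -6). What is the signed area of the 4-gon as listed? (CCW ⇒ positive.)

-25.5

Apply Gauss's area formula: 2A = Σ (x_i·y_{i+1} − x_{i+1}·y_i), indices taken mod 4.
Cross-terms: -30, 87, -78, -30  ⇒  Σ = -51
Signed area = Σ/2 = -25.5 (negative ⇒ clockwise traversal).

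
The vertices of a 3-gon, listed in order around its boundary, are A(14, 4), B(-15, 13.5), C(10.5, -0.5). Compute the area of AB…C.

81.875

Apply the shoelace formula: 2A = Σ (x_i·y_{i+1} − x_{i+1}·y_i), indices taken mod 3.
Σ = (249) + (-134.25) + (49) = 163.75
Area = |Σ|/2 = 81.875.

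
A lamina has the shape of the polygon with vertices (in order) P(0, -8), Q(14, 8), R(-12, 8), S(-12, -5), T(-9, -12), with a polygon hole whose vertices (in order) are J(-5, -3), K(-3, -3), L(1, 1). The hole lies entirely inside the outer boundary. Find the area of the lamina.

319.5

Outer boundary:
Apply the surveyor's formula: 2A = Σ (x_i·y_{i+1} − x_{i+1}·y_i), indices taken mod 5.
Cross-terms: 112, 208, 156, 99, 72  ⇒  Σ = 647
Area = |Σ|/2 = 323.5.
Hole:
Apply Gauss's area formula: 2A = Σ (x_i·y_{i+1} − x_{i+1}·y_i), indices taken mod 3.
Σ = (6) + (0) + (2) = 8
Area = |Σ|/2 = 4.
Net area = 323.5 − 4 = 319.5.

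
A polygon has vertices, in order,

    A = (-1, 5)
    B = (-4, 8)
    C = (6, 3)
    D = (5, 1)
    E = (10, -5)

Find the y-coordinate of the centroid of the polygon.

Apply the shoelace (surveyor's) formula. First the cross-terms c_i = x_i·y_{i+1} − x_{i+1}·y_i:
  12, -60, -9, -35, 45  ⇒  2A = -47, A = -23.5.
Then Σ (y_i + y_{i+1})·c_i = -400, so ȳ = -400 / (6·(-23.5)) = 400/141.

400/141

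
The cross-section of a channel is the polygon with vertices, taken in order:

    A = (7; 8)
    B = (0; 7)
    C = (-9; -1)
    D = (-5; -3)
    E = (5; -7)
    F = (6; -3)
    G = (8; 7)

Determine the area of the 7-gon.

146

Apply the surveyor's formula: 2A = Σ (x_i·y_{i+1} − x_{i+1}·y_i), indices taken mod 7.
Σ = (49) + (63) + (22) + (50) + (27) + (66) + (15) = 292
Area = |Σ|/2 = 146.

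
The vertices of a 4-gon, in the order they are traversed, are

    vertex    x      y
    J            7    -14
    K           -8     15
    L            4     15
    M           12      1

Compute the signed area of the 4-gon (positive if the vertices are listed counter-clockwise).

Σ = (-7) + (-180) + (-176) + (-175) = -538
Signed area = Σ/2 = -269 (negative ⇒ clockwise traversal).

-269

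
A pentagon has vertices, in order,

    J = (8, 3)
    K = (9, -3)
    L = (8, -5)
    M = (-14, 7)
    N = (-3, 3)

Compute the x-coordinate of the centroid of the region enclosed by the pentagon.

79/35

Apply the surveyor's formula. First the cross-terms c_i = x_i·y_{i+1} − x_{i+1}·y_i:
  -51, -21, -14, -21, -33  ⇒  2A = -140, A = -70.
Then Σ (x_i + x_{i+1})·c_i = -948, so x̄ = -948 / (6·(-70)) = 79/35.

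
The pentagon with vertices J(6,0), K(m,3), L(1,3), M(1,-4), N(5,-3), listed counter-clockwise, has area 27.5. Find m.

4

Write out the shoelace sum; only the two edges meeting at K involve m:
2·Area = [(6·3 − m·0) + (m·3 − 1·3)] + 28
       = 3·m + 43 = 55
⇒ m = 4.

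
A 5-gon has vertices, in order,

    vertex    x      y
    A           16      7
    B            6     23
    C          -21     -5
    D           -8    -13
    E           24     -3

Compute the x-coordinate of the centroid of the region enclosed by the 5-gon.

Apply the shoelace formula. First the cross-terms c_i = x_i·y_{i+1} − x_{i+1}·y_i:
  326, 453, 233, 336, 216  ⇒  2A = 1564, A = 782.
Then Σ (x_i + x_{i+1})·c_i = 7636, so x̄ = 7636 / (6·782) = 83/51.

83/51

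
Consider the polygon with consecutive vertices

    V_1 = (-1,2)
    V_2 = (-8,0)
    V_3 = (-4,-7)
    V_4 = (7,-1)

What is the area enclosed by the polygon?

69

Σ = (16) + (56) + (53) + (13) = 138
Area = |Σ|/2 = 69.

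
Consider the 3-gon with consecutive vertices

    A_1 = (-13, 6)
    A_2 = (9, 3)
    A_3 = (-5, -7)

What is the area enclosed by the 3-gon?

Apply the shoelace (surveyor's) formula: 2A = Σ (x_i·y_{i+1} − x_{i+1}·y_i), indices taken mod 3.
A_1→A_2: (-13)(3) − (9)(6) = -93
A_2→A_3: (9)(-7) − (-5)(3) = -48
A_3→A_1: (-5)(6) − (-13)(-7) = -121
Σ = -262
Area = |Σ|/2 = 131.

131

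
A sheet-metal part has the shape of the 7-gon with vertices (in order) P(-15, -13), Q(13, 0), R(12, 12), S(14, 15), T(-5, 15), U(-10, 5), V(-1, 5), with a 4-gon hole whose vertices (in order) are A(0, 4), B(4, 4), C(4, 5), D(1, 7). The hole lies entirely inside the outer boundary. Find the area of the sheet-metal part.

Outer boundary:
Apply the shoelace formula: 2A = Σ (x_i·y_{i+1} − x_{i+1}·y_i), indices taken mod 7.
Σ = (169) + (156) + (12) + (285) + (125) + (-45) + (88) = 790
Area = |Σ|/2 = 395.
Hole:
Apply the shoelace (surveyor's) formula: 2A = Σ (x_i·y_{i+1} − x_{i+1}·y_i), indices taken mod 4.
Σ = (-16) + (4) + (23) + (4) = 15
Area = |Σ|/2 = 7.5.
Net area = 395 − 7.5 = 387.5.

387.5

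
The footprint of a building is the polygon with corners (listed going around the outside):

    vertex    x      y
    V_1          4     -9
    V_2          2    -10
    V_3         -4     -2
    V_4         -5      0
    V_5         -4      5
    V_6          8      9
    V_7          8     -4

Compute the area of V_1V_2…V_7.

168.5

Cross-terms: -22, -44, -10, -25, -76, -104, -56  ⇒  Σ = -337
Area = |Σ|/2 = 168.5.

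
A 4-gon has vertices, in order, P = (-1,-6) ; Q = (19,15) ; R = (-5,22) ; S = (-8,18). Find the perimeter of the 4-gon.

84

|PQ| = √((20)² + (21)²) = √841 = 29
|QR| = √((-24)² + (7)²) = √625 = 25
|RS| = √((-3)² + (-4)²) = √25 = 5
|SP| = √((7)² + (-24)²) = √625 = 25
Perimeter = 29 + 25 + 5 + 25 = 84.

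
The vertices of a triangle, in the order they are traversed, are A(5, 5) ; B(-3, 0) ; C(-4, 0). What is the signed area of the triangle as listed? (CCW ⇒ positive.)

Apply the shoelace formula: 2A = Σ (x_i·y_{i+1} − x_{i+1}·y_i), indices taken mod 3.
Σ = (15) + (0) + (-20) = -5
Signed area = Σ/2 = -2.5 (negative ⇒ clockwise traversal).

-2.5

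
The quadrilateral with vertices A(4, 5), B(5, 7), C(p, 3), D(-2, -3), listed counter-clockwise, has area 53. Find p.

-8

The doubled signed area Σ (x_i y_{i+1} − x_{i+1} y_i) is linear in p.
With p=0 it equals 26; the coefficient of p is -10 (from the two edges through C).
So -10·p + 26 = 2·53 = 106 ⇒ p = -8.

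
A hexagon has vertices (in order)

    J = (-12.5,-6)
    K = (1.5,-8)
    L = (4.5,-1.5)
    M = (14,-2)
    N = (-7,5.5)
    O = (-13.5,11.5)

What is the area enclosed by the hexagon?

Σ = (109) + (33.75) + (12) + (63) + (-6.25) + (224.75) = 436.25
Area = |Σ|/2 = 218.125.

218.125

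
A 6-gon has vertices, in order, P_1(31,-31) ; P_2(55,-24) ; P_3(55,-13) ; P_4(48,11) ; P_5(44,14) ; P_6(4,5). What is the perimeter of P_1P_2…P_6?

152

|P_1P_2| = √((24)² + (7)²) = √625 = 25
|P_2P_3| = √((0)² + (11)²) = √121 = 11
|P_3P_4| = √((-7)² + (24)²) = √625 = 25
|P_4P_5| = √((-4)² + (3)²) = √25 = 5
|P_5P_6| = √((-40)² + (-9)²) = √1681 = 41
|P_6P_1| = √((27)² + (-36)²) = √2025 = 45
Perimeter = 25 + 11 + 25 + 5 + 41 + 45 = 152.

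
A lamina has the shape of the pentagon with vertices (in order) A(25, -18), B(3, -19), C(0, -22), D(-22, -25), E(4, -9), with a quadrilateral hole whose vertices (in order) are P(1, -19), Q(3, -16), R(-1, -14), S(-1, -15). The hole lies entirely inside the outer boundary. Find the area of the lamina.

Outer boundary:
Apply Gauss's area formula: 2A = Σ (x_i·y_{i+1} − x_{i+1}·y_i), indices taken mod 5.
Cross-terms: -421, -66, -484, 298, 153  ⇒  Σ = -520
Area = |Σ|/2 = 260.
Hole:
Apply the surveyor's formula: 2A = Σ (x_i·y_{i+1} − x_{i+1}·y_i), indices taken mod 4.
Σ = (41) + (-58) + (1) + (34) = 18
Area = |Σ|/2 = 9.
Net area = 260 − 9 = 251.

251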